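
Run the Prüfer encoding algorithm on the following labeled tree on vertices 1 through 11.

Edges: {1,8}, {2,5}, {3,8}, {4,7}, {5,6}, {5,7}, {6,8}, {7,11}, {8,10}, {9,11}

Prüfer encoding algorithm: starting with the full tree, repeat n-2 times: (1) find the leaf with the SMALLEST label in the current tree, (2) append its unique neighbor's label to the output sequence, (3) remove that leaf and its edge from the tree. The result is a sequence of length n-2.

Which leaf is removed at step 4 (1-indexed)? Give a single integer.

Step 1: current leaves = {1,2,3,4,9,10}. Remove leaf 1 (neighbor: 8).
Step 2: current leaves = {2,3,4,9,10}. Remove leaf 2 (neighbor: 5).
Step 3: current leaves = {3,4,9,10}. Remove leaf 3 (neighbor: 8).
Step 4: current leaves = {4,9,10}. Remove leaf 4 (neighbor: 7).

Answer: 4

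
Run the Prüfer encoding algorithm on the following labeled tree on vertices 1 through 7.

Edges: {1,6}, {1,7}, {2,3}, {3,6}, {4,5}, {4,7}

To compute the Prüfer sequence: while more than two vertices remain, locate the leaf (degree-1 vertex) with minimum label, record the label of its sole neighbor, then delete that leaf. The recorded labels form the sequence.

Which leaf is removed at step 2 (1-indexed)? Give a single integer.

Step 1: current leaves = {2,5}. Remove leaf 2 (neighbor: 3).
Step 2: current leaves = {3,5}. Remove leaf 3 (neighbor: 6).

Answer: 3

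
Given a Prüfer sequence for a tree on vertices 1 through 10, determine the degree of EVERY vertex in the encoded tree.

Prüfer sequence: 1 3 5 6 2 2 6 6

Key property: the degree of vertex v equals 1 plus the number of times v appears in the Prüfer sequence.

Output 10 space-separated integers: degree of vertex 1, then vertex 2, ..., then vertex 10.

p_1 = 1: count[1] becomes 1
p_2 = 3: count[3] becomes 1
p_3 = 5: count[5] becomes 1
p_4 = 6: count[6] becomes 1
p_5 = 2: count[2] becomes 1
p_6 = 2: count[2] becomes 2
p_7 = 6: count[6] becomes 2
p_8 = 6: count[6] becomes 3
Degrees (1 + count): deg[1]=1+1=2, deg[2]=1+2=3, deg[3]=1+1=2, deg[4]=1+0=1, deg[5]=1+1=2, deg[6]=1+3=4, deg[7]=1+0=1, deg[8]=1+0=1, deg[9]=1+0=1, deg[10]=1+0=1

Answer: 2 3 2 1 2 4 1 1 1 1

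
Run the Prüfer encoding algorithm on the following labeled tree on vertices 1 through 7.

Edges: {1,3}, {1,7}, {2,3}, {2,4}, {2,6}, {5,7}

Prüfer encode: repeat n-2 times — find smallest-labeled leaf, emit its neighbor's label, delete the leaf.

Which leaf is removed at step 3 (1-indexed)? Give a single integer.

Answer: 6

Derivation:
Step 1: current leaves = {4,5,6}. Remove leaf 4 (neighbor: 2).
Step 2: current leaves = {5,6}. Remove leaf 5 (neighbor: 7).
Step 3: current leaves = {6,7}. Remove leaf 6 (neighbor: 2).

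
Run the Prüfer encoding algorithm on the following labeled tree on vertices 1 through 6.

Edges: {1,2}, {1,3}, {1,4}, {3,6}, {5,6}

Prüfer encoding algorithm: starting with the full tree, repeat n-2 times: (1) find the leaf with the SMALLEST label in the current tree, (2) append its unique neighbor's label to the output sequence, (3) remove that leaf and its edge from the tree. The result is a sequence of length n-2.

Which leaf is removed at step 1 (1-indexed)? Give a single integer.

Step 1: current leaves = {2,4,5}. Remove leaf 2 (neighbor: 1).

Answer: 2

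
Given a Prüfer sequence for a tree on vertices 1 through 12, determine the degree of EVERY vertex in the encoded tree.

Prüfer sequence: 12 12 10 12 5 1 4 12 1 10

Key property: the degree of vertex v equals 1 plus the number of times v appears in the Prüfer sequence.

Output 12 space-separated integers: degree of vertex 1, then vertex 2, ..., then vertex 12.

p_1 = 12: count[12] becomes 1
p_2 = 12: count[12] becomes 2
p_3 = 10: count[10] becomes 1
p_4 = 12: count[12] becomes 3
p_5 = 5: count[5] becomes 1
p_6 = 1: count[1] becomes 1
p_7 = 4: count[4] becomes 1
p_8 = 12: count[12] becomes 4
p_9 = 1: count[1] becomes 2
p_10 = 10: count[10] becomes 2
Degrees (1 + count): deg[1]=1+2=3, deg[2]=1+0=1, deg[3]=1+0=1, deg[4]=1+1=2, deg[5]=1+1=2, deg[6]=1+0=1, deg[7]=1+0=1, deg[8]=1+0=1, deg[9]=1+0=1, deg[10]=1+2=3, deg[11]=1+0=1, deg[12]=1+4=5

Answer: 3 1 1 2 2 1 1 1 1 3 1 5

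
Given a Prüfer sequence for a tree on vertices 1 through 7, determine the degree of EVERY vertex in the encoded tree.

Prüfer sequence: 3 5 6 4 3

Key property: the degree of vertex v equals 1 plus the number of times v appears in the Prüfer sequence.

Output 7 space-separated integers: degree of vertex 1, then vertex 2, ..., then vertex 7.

Answer: 1 1 3 2 2 2 1

Derivation:
p_1 = 3: count[3] becomes 1
p_2 = 5: count[5] becomes 1
p_3 = 6: count[6] becomes 1
p_4 = 4: count[4] becomes 1
p_5 = 3: count[3] becomes 2
Degrees (1 + count): deg[1]=1+0=1, deg[2]=1+0=1, deg[3]=1+2=3, deg[4]=1+1=2, deg[5]=1+1=2, deg[6]=1+1=2, deg[7]=1+0=1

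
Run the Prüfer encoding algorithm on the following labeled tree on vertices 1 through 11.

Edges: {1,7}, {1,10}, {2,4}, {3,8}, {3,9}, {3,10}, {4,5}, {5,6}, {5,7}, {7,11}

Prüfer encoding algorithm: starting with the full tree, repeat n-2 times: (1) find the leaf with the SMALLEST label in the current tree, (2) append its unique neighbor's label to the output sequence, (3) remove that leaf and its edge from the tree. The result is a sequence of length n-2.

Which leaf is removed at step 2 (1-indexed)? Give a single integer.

Step 1: current leaves = {2,6,8,9,11}. Remove leaf 2 (neighbor: 4).
Step 2: current leaves = {4,6,8,9,11}. Remove leaf 4 (neighbor: 5).

Answer: 4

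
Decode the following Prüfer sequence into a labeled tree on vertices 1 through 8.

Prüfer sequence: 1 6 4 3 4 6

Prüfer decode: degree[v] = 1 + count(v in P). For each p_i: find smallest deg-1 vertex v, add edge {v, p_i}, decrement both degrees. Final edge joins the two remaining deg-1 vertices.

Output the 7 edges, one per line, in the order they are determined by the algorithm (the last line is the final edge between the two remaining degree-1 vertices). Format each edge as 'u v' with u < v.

Initial degrees: {1:2, 2:1, 3:2, 4:3, 5:1, 6:3, 7:1, 8:1}
Step 1: smallest deg-1 vertex = 2, p_1 = 1. Add edge {1,2}. Now deg[2]=0, deg[1]=1.
Step 2: smallest deg-1 vertex = 1, p_2 = 6. Add edge {1,6}. Now deg[1]=0, deg[6]=2.
Step 3: smallest deg-1 vertex = 5, p_3 = 4. Add edge {4,5}. Now deg[5]=0, deg[4]=2.
Step 4: smallest deg-1 vertex = 7, p_4 = 3. Add edge {3,7}. Now deg[7]=0, deg[3]=1.
Step 5: smallest deg-1 vertex = 3, p_5 = 4. Add edge {3,4}. Now deg[3]=0, deg[4]=1.
Step 6: smallest deg-1 vertex = 4, p_6 = 6. Add edge {4,6}. Now deg[4]=0, deg[6]=1.
Final: two remaining deg-1 vertices are 6, 8. Add edge {6,8}.

Answer: 1 2
1 6
4 5
3 7
3 4
4 6
6 8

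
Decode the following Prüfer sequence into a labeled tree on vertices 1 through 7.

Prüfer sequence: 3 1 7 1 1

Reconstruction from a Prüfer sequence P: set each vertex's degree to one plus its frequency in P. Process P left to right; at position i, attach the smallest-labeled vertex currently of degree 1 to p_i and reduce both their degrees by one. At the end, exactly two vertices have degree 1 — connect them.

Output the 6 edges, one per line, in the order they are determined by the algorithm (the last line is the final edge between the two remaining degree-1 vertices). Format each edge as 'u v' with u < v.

Initial degrees: {1:4, 2:1, 3:2, 4:1, 5:1, 6:1, 7:2}
Step 1: smallest deg-1 vertex = 2, p_1 = 3. Add edge {2,3}. Now deg[2]=0, deg[3]=1.
Step 2: smallest deg-1 vertex = 3, p_2 = 1. Add edge {1,3}. Now deg[3]=0, deg[1]=3.
Step 3: smallest deg-1 vertex = 4, p_3 = 7. Add edge {4,7}. Now deg[4]=0, deg[7]=1.
Step 4: smallest deg-1 vertex = 5, p_4 = 1. Add edge {1,5}. Now deg[5]=0, deg[1]=2.
Step 5: smallest deg-1 vertex = 6, p_5 = 1. Add edge {1,6}. Now deg[6]=0, deg[1]=1.
Final: two remaining deg-1 vertices are 1, 7. Add edge {1,7}.

Answer: 2 3
1 3
4 7
1 5
1 6
1 7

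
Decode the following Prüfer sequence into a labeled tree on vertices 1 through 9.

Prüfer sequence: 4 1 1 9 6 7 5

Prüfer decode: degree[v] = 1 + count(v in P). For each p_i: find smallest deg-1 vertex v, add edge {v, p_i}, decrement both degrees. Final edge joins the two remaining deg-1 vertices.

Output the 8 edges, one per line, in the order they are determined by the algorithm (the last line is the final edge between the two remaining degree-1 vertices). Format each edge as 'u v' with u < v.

Answer: 2 4
1 3
1 4
1 9
6 8
6 7
5 7
5 9

Derivation:
Initial degrees: {1:3, 2:1, 3:1, 4:2, 5:2, 6:2, 7:2, 8:1, 9:2}
Step 1: smallest deg-1 vertex = 2, p_1 = 4. Add edge {2,4}. Now deg[2]=0, deg[4]=1.
Step 2: smallest deg-1 vertex = 3, p_2 = 1. Add edge {1,3}. Now deg[3]=0, deg[1]=2.
Step 3: smallest deg-1 vertex = 4, p_3 = 1. Add edge {1,4}. Now deg[4]=0, deg[1]=1.
Step 4: smallest deg-1 vertex = 1, p_4 = 9. Add edge {1,9}. Now deg[1]=0, deg[9]=1.
Step 5: smallest deg-1 vertex = 8, p_5 = 6. Add edge {6,8}. Now deg[8]=0, deg[6]=1.
Step 6: smallest deg-1 vertex = 6, p_6 = 7. Add edge {6,7}. Now deg[6]=0, deg[7]=1.
Step 7: smallest deg-1 vertex = 7, p_7 = 5. Add edge {5,7}. Now deg[7]=0, deg[5]=1.
Final: two remaining deg-1 vertices are 5, 9. Add edge {5,9}.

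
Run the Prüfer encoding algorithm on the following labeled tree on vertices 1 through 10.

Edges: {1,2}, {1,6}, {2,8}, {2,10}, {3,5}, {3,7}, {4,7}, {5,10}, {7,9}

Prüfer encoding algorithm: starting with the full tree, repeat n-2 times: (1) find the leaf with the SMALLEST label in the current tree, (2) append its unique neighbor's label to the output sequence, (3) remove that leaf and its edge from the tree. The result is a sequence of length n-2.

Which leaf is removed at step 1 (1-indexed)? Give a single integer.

Answer: 4

Derivation:
Step 1: current leaves = {4,6,8,9}. Remove leaf 4 (neighbor: 7).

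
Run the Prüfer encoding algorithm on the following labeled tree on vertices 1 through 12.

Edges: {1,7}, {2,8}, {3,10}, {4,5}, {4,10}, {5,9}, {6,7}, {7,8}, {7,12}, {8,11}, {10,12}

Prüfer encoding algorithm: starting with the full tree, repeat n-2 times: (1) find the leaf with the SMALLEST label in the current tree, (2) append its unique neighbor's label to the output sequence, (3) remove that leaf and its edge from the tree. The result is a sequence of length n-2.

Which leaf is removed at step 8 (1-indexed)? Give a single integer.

Step 1: current leaves = {1,2,3,6,9,11}. Remove leaf 1 (neighbor: 7).
Step 2: current leaves = {2,3,6,9,11}. Remove leaf 2 (neighbor: 8).
Step 3: current leaves = {3,6,9,11}. Remove leaf 3 (neighbor: 10).
Step 4: current leaves = {6,9,11}. Remove leaf 6 (neighbor: 7).
Step 5: current leaves = {9,11}. Remove leaf 9 (neighbor: 5).
Step 6: current leaves = {5,11}. Remove leaf 5 (neighbor: 4).
Step 7: current leaves = {4,11}. Remove leaf 4 (neighbor: 10).
Step 8: current leaves = {10,11}. Remove leaf 10 (neighbor: 12).

Answer: 10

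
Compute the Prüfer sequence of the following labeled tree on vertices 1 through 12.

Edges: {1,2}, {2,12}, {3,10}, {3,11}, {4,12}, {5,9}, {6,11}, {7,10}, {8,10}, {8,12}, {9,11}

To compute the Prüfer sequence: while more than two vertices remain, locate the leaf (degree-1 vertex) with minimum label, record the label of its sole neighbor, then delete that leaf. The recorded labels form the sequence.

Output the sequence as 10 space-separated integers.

Step 1: leaves = {1,4,5,6,7}. Remove smallest leaf 1, emit neighbor 2.
Step 2: leaves = {2,4,5,6,7}. Remove smallest leaf 2, emit neighbor 12.
Step 3: leaves = {4,5,6,7}. Remove smallest leaf 4, emit neighbor 12.
Step 4: leaves = {5,6,7,12}. Remove smallest leaf 5, emit neighbor 9.
Step 5: leaves = {6,7,9,12}. Remove smallest leaf 6, emit neighbor 11.
Step 6: leaves = {7,9,12}. Remove smallest leaf 7, emit neighbor 10.
Step 7: leaves = {9,12}. Remove smallest leaf 9, emit neighbor 11.
Step 8: leaves = {11,12}. Remove smallest leaf 11, emit neighbor 3.
Step 9: leaves = {3,12}. Remove smallest leaf 3, emit neighbor 10.
Step 10: leaves = {10,12}. Remove smallest leaf 10, emit neighbor 8.
Done: 2 vertices remain (8, 12). Sequence = [2 12 12 9 11 10 11 3 10 8]

Answer: 2 12 12 9 11 10 11 3 10 8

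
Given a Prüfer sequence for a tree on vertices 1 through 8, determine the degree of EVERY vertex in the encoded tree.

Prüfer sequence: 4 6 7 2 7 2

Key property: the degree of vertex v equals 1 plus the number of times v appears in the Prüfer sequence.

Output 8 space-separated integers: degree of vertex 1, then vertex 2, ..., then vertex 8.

Answer: 1 3 1 2 1 2 3 1

Derivation:
p_1 = 4: count[4] becomes 1
p_2 = 6: count[6] becomes 1
p_3 = 7: count[7] becomes 1
p_4 = 2: count[2] becomes 1
p_5 = 7: count[7] becomes 2
p_6 = 2: count[2] becomes 2
Degrees (1 + count): deg[1]=1+0=1, deg[2]=1+2=3, deg[3]=1+0=1, deg[4]=1+1=2, deg[5]=1+0=1, deg[6]=1+1=2, deg[7]=1+2=3, deg[8]=1+0=1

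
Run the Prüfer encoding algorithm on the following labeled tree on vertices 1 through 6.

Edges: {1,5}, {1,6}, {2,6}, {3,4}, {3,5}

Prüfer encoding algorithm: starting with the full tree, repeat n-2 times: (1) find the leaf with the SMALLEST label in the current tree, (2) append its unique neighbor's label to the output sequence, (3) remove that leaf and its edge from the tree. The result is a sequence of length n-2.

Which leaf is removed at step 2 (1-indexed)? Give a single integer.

Answer: 4

Derivation:
Step 1: current leaves = {2,4}. Remove leaf 2 (neighbor: 6).
Step 2: current leaves = {4,6}. Remove leaf 4 (neighbor: 3).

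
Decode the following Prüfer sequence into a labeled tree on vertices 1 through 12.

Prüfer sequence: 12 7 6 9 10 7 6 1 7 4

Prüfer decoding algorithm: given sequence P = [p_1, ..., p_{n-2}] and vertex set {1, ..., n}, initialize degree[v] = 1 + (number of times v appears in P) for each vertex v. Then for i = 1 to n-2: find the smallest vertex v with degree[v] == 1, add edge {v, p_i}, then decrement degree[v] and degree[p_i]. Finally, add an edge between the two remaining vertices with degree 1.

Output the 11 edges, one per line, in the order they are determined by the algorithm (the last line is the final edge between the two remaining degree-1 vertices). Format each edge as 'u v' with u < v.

Answer: 2 12
3 7
5 6
8 9
9 10
7 10
6 11
1 6
1 7
4 7
4 12

Derivation:
Initial degrees: {1:2, 2:1, 3:1, 4:2, 5:1, 6:3, 7:4, 8:1, 9:2, 10:2, 11:1, 12:2}
Step 1: smallest deg-1 vertex = 2, p_1 = 12. Add edge {2,12}. Now deg[2]=0, deg[12]=1.
Step 2: smallest deg-1 vertex = 3, p_2 = 7. Add edge {3,7}. Now deg[3]=0, deg[7]=3.
Step 3: smallest deg-1 vertex = 5, p_3 = 6. Add edge {5,6}. Now deg[5]=0, deg[6]=2.
Step 4: smallest deg-1 vertex = 8, p_4 = 9. Add edge {8,9}. Now deg[8]=0, deg[9]=1.
Step 5: smallest deg-1 vertex = 9, p_5 = 10. Add edge {9,10}. Now deg[9]=0, deg[10]=1.
Step 6: smallest deg-1 vertex = 10, p_6 = 7. Add edge {7,10}. Now deg[10]=0, deg[7]=2.
Step 7: smallest deg-1 vertex = 11, p_7 = 6. Add edge {6,11}. Now deg[11]=0, deg[6]=1.
Step 8: smallest deg-1 vertex = 6, p_8 = 1. Add edge {1,6}. Now deg[6]=0, deg[1]=1.
Step 9: smallest deg-1 vertex = 1, p_9 = 7. Add edge {1,7}. Now deg[1]=0, deg[7]=1.
Step 10: smallest deg-1 vertex = 7, p_10 = 4. Add edge {4,7}. Now deg[7]=0, deg[4]=1.
Final: two remaining deg-1 vertices are 4, 12. Add edge {4,12}.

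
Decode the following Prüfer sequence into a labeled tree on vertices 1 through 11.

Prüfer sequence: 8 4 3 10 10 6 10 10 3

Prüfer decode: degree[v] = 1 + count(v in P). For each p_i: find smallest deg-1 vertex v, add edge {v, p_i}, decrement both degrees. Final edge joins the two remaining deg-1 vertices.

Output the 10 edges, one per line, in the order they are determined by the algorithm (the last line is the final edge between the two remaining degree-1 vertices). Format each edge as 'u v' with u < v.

Answer: 1 8
2 4
3 4
5 10
7 10
6 8
6 10
9 10
3 10
3 11

Derivation:
Initial degrees: {1:1, 2:1, 3:3, 4:2, 5:1, 6:2, 7:1, 8:2, 9:1, 10:5, 11:1}
Step 1: smallest deg-1 vertex = 1, p_1 = 8. Add edge {1,8}. Now deg[1]=0, deg[8]=1.
Step 2: smallest deg-1 vertex = 2, p_2 = 4. Add edge {2,4}. Now deg[2]=0, deg[4]=1.
Step 3: smallest deg-1 vertex = 4, p_3 = 3. Add edge {3,4}. Now deg[4]=0, deg[3]=2.
Step 4: smallest deg-1 vertex = 5, p_4 = 10. Add edge {5,10}. Now deg[5]=0, deg[10]=4.
Step 5: smallest deg-1 vertex = 7, p_5 = 10. Add edge {7,10}. Now deg[7]=0, deg[10]=3.
Step 6: smallest deg-1 vertex = 8, p_6 = 6. Add edge {6,8}. Now deg[8]=0, deg[6]=1.
Step 7: smallest deg-1 vertex = 6, p_7 = 10. Add edge {6,10}. Now deg[6]=0, deg[10]=2.
Step 8: smallest deg-1 vertex = 9, p_8 = 10. Add edge {9,10}. Now deg[9]=0, deg[10]=1.
Step 9: smallest deg-1 vertex = 10, p_9 = 3. Add edge {3,10}. Now deg[10]=0, deg[3]=1.
Final: two remaining deg-1 vertices are 3, 11. Add edge {3,11}.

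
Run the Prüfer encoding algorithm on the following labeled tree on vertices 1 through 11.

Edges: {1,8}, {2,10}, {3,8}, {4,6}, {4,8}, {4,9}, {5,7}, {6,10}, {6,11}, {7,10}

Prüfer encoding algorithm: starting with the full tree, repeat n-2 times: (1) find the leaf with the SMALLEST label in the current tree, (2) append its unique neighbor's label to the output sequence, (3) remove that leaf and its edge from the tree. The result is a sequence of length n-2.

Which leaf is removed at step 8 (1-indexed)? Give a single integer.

Step 1: current leaves = {1,2,3,5,9,11}. Remove leaf 1 (neighbor: 8).
Step 2: current leaves = {2,3,5,9,11}. Remove leaf 2 (neighbor: 10).
Step 3: current leaves = {3,5,9,11}. Remove leaf 3 (neighbor: 8).
Step 4: current leaves = {5,8,9,11}. Remove leaf 5 (neighbor: 7).
Step 5: current leaves = {7,8,9,11}. Remove leaf 7 (neighbor: 10).
Step 6: current leaves = {8,9,10,11}. Remove leaf 8 (neighbor: 4).
Step 7: current leaves = {9,10,11}. Remove leaf 9 (neighbor: 4).
Step 8: current leaves = {4,10,11}. Remove leaf 4 (neighbor: 6).

Answer: 4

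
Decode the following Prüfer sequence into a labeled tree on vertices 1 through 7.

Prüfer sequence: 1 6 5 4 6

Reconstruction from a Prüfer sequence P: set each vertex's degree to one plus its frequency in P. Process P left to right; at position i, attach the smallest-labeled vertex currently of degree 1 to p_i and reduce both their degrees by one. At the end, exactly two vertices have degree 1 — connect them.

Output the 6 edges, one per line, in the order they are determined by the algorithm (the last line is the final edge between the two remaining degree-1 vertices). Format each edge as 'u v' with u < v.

Answer: 1 2
1 6
3 5
4 5
4 6
6 7

Derivation:
Initial degrees: {1:2, 2:1, 3:1, 4:2, 5:2, 6:3, 7:1}
Step 1: smallest deg-1 vertex = 2, p_1 = 1. Add edge {1,2}. Now deg[2]=0, deg[1]=1.
Step 2: smallest deg-1 vertex = 1, p_2 = 6. Add edge {1,6}. Now deg[1]=0, deg[6]=2.
Step 3: smallest deg-1 vertex = 3, p_3 = 5. Add edge {3,5}. Now deg[3]=0, deg[5]=1.
Step 4: smallest deg-1 vertex = 5, p_4 = 4. Add edge {4,5}. Now deg[5]=0, deg[4]=1.
Step 5: smallest deg-1 vertex = 4, p_5 = 6. Add edge {4,6}. Now deg[4]=0, deg[6]=1.
Final: two remaining deg-1 vertices are 6, 7. Add edge {6,7}.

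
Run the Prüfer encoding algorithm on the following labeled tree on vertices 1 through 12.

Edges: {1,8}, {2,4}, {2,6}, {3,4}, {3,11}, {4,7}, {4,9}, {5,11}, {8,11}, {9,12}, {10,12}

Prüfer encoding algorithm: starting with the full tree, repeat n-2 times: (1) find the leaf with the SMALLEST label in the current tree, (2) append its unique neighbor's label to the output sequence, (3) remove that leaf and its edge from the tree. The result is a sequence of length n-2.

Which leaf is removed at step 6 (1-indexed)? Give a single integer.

Step 1: current leaves = {1,5,6,7,10}. Remove leaf 1 (neighbor: 8).
Step 2: current leaves = {5,6,7,8,10}. Remove leaf 5 (neighbor: 11).
Step 3: current leaves = {6,7,8,10}. Remove leaf 6 (neighbor: 2).
Step 4: current leaves = {2,7,8,10}. Remove leaf 2 (neighbor: 4).
Step 5: current leaves = {7,8,10}. Remove leaf 7 (neighbor: 4).
Step 6: current leaves = {8,10}. Remove leaf 8 (neighbor: 11).

Answer: 8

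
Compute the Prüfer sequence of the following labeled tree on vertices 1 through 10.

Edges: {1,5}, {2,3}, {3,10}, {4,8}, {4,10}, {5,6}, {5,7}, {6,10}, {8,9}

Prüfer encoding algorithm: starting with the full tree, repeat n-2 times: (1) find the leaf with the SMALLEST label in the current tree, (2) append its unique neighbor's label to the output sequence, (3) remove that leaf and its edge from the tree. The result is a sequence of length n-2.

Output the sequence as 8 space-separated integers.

Step 1: leaves = {1,2,7,9}. Remove smallest leaf 1, emit neighbor 5.
Step 2: leaves = {2,7,9}. Remove smallest leaf 2, emit neighbor 3.
Step 3: leaves = {3,7,9}. Remove smallest leaf 3, emit neighbor 10.
Step 4: leaves = {7,9}. Remove smallest leaf 7, emit neighbor 5.
Step 5: leaves = {5,9}. Remove smallest leaf 5, emit neighbor 6.
Step 6: leaves = {6,9}. Remove smallest leaf 6, emit neighbor 10.
Step 7: leaves = {9,10}. Remove smallest leaf 9, emit neighbor 8.
Step 8: leaves = {8,10}. Remove smallest leaf 8, emit neighbor 4.
Done: 2 vertices remain (4, 10). Sequence = [5 3 10 5 6 10 8 4]

Answer: 5 3 10 5 6 10 8 4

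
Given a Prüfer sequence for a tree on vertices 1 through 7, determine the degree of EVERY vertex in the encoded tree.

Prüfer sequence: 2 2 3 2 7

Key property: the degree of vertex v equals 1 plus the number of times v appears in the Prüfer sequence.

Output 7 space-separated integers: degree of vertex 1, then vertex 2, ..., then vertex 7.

Answer: 1 4 2 1 1 1 2

Derivation:
p_1 = 2: count[2] becomes 1
p_2 = 2: count[2] becomes 2
p_3 = 3: count[3] becomes 1
p_4 = 2: count[2] becomes 3
p_5 = 7: count[7] becomes 1
Degrees (1 + count): deg[1]=1+0=1, deg[2]=1+3=4, deg[3]=1+1=2, deg[4]=1+0=1, deg[5]=1+0=1, deg[6]=1+0=1, deg[7]=1+1=2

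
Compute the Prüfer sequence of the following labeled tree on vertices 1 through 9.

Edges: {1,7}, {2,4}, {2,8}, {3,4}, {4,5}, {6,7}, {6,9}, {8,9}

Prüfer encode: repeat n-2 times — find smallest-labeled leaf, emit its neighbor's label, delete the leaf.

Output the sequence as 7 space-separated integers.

Step 1: leaves = {1,3,5}. Remove smallest leaf 1, emit neighbor 7.
Step 2: leaves = {3,5,7}. Remove smallest leaf 3, emit neighbor 4.
Step 3: leaves = {5,7}. Remove smallest leaf 5, emit neighbor 4.
Step 4: leaves = {4,7}. Remove smallest leaf 4, emit neighbor 2.
Step 5: leaves = {2,7}. Remove smallest leaf 2, emit neighbor 8.
Step 6: leaves = {7,8}. Remove smallest leaf 7, emit neighbor 6.
Step 7: leaves = {6,8}. Remove smallest leaf 6, emit neighbor 9.
Done: 2 vertices remain (8, 9). Sequence = [7 4 4 2 8 6 9]

Answer: 7 4 4 2 8 6 9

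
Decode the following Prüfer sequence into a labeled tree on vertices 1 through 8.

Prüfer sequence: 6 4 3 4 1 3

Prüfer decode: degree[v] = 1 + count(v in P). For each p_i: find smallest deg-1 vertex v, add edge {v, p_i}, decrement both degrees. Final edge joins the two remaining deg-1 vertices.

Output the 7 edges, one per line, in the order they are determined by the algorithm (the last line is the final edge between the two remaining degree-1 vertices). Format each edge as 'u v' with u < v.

Initial degrees: {1:2, 2:1, 3:3, 4:3, 5:1, 6:2, 7:1, 8:1}
Step 1: smallest deg-1 vertex = 2, p_1 = 6. Add edge {2,6}. Now deg[2]=0, deg[6]=1.
Step 2: smallest deg-1 vertex = 5, p_2 = 4. Add edge {4,5}. Now deg[5]=0, deg[4]=2.
Step 3: smallest deg-1 vertex = 6, p_3 = 3. Add edge {3,6}. Now deg[6]=0, deg[3]=2.
Step 4: smallest deg-1 vertex = 7, p_4 = 4. Add edge {4,7}. Now deg[7]=0, deg[4]=1.
Step 5: smallest deg-1 vertex = 4, p_5 = 1. Add edge {1,4}. Now deg[4]=0, deg[1]=1.
Step 6: smallest deg-1 vertex = 1, p_6 = 3. Add edge {1,3}. Now deg[1]=0, deg[3]=1.
Final: two remaining deg-1 vertices are 3, 8. Add edge {3,8}.

Answer: 2 6
4 5
3 6
4 7
1 4
1 3
3 8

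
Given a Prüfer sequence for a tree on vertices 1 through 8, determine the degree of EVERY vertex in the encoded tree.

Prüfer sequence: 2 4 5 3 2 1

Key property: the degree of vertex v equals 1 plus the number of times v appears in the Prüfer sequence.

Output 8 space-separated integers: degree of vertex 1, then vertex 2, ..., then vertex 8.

Answer: 2 3 2 2 2 1 1 1

Derivation:
p_1 = 2: count[2] becomes 1
p_2 = 4: count[4] becomes 1
p_3 = 5: count[5] becomes 1
p_4 = 3: count[3] becomes 1
p_5 = 2: count[2] becomes 2
p_6 = 1: count[1] becomes 1
Degrees (1 + count): deg[1]=1+1=2, deg[2]=1+2=3, deg[3]=1+1=2, deg[4]=1+1=2, deg[5]=1+1=2, deg[6]=1+0=1, deg[7]=1+0=1, deg[8]=1+0=1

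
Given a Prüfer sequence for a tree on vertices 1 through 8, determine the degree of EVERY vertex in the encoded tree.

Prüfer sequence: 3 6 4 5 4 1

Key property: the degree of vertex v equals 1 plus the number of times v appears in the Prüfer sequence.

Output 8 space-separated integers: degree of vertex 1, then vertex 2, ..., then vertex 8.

Answer: 2 1 2 3 2 2 1 1

Derivation:
p_1 = 3: count[3] becomes 1
p_2 = 6: count[6] becomes 1
p_3 = 4: count[4] becomes 1
p_4 = 5: count[5] becomes 1
p_5 = 4: count[4] becomes 2
p_6 = 1: count[1] becomes 1
Degrees (1 + count): deg[1]=1+1=2, deg[2]=1+0=1, deg[3]=1+1=2, deg[4]=1+2=3, deg[5]=1+1=2, deg[6]=1+1=2, deg[7]=1+0=1, deg[8]=1+0=1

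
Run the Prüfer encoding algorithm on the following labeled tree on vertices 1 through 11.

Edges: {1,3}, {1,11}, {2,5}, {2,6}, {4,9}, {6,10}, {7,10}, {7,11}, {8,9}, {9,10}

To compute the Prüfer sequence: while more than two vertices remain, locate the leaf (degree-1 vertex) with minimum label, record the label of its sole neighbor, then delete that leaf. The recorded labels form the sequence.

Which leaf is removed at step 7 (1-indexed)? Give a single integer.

Answer: 8

Derivation:
Step 1: current leaves = {3,4,5,8}. Remove leaf 3 (neighbor: 1).
Step 2: current leaves = {1,4,5,8}. Remove leaf 1 (neighbor: 11).
Step 3: current leaves = {4,5,8,11}. Remove leaf 4 (neighbor: 9).
Step 4: current leaves = {5,8,11}. Remove leaf 5 (neighbor: 2).
Step 5: current leaves = {2,8,11}. Remove leaf 2 (neighbor: 6).
Step 6: current leaves = {6,8,11}. Remove leaf 6 (neighbor: 10).
Step 7: current leaves = {8,11}. Remove leaf 8 (neighbor: 9).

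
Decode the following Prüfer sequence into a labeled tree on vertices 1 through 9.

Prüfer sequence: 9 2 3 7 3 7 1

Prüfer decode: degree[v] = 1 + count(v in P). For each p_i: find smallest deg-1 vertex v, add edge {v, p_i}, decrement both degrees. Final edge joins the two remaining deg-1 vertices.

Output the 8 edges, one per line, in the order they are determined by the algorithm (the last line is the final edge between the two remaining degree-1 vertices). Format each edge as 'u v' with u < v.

Initial degrees: {1:2, 2:2, 3:3, 4:1, 5:1, 6:1, 7:3, 8:1, 9:2}
Step 1: smallest deg-1 vertex = 4, p_1 = 9. Add edge {4,9}. Now deg[4]=0, deg[9]=1.
Step 2: smallest deg-1 vertex = 5, p_2 = 2. Add edge {2,5}. Now deg[5]=0, deg[2]=1.
Step 3: smallest deg-1 vertex = 2, p_3 = 3. Add edge {2,3}. Now deg[2]=0, deg[3]=2.
Step 4: smallest deg-1 vertex = 6, p_4 = 7. Add edge {6,7}. Now deg[6]=0, deg[7]=2.
Step 5: smallest deg-1 vertex = 8, p_5 = 3. Add edge {3,8}. Now deg[8]=0, deg[3]=1.
Step 6: smallest deg-1 vertex = 3, p_6 = 7. Add edge {3,7}. Now deg[3]=0, deg[7]=1.
Step 7: smallest deg-1 vertex = 7, p_7 = 1. Add edge {1,7}. Now deg[7]=0, deg[1]=1.
Final: two remaining deg-1 vertices are 1, 9. Add edge {1,9}.

Answer: 4 9
2 5
2 3
6 7
3 8
3 7
1 7
1 9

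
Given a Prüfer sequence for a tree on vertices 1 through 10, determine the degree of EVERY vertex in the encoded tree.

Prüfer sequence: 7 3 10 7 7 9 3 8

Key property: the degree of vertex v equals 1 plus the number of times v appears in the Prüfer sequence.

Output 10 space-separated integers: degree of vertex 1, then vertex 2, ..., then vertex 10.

p_1 = 7: count[7] becomes 1
p_2 = 3: count[3] becomes 1
p_3 = 10: count[10] becomes 1
p_4 = 7: count[7] becomes 2
p_5 = 7: count[7] becomes 3
p_6 = 9: count[9] becomes 1
p_7 = 3: count[3] becomes 2
p_8 = 8: count[8] becomes 1
Degrees (1 + count): deg[1]=1+0=1, deg[2]=1+0=1, deg[3]=1+2=3, deg[4]=1+0=1, deg[5]=1+0=1, deg[6]=1+0=1, deg[7]=1+3=4, deg[8]=1+1=2, deg[9]=1+1=2, deg[10]=1+1=2

Answer: 1 1 3 1 1 1 4 2 2 2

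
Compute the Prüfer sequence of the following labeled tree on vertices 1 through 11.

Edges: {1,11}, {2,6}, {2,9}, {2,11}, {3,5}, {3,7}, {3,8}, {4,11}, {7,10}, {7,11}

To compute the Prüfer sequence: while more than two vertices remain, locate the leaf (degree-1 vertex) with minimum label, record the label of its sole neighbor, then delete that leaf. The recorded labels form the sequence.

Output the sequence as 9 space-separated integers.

Answer: 11 11 3 2 3 7 2 11 7

Derivation:
Step 1: leaves = {1,4,5,6,8,9,10}. Remove smallest leaf 1, emit neighbor 11.
Step 2: leaves = {4,5,6,8,9,10}. Remove smallest leaf 4, emit neighbor 11.
Step 3: leaves = {5,6,8,9,10}. Remove smallest leaf 5, emit neighbor 3.
Step 4: leaves = {6,8,9,10}. Remove smallest leaf 6, emit neighbor 2.
Step 5: leaves = {8,9,10}. Remove smallest leaf 8, emit neighbor 3.
Step 6: leaves = {3,9,10}. Remove smallest leaf 3, emit neighbor 7.
Step 7: leaves = {9,10}. Remove smallest leaf 9, emit neighbor 2.
Step 8: leaves = {2,10}. Remove smallest leaf 2, emit neighbor 11.
Step 9: leaves = {10,11}. Remove smallest leaf 10, emit neighbor 7.
Done: 2 vertices remain (7, 11). Sequence = [11 11 3 2 3 7 2 11 7]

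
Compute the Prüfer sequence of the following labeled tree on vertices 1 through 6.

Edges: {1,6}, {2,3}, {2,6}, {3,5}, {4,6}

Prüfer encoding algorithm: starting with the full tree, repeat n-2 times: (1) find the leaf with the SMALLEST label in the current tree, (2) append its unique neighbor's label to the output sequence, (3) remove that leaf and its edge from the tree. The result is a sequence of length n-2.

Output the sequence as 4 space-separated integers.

Step 1: leaves = {1,4,5}. Remove smallest leaf 1, emit neighbor 6.
Step 2: leaves = {4,5}. Remove smallest leaf 4, emit neighbor 6.
Step 3: leaves = {5,6}. Remove smallest leaf 5, emit neighbor 3.
Step 4: leaves = {3,6}. Remove smallest leaf 3, emit neighbor 2.
Done: 2 vertices remain (2, 6). Sequence = [6 6 3 2]

Answer: 6 6 3 2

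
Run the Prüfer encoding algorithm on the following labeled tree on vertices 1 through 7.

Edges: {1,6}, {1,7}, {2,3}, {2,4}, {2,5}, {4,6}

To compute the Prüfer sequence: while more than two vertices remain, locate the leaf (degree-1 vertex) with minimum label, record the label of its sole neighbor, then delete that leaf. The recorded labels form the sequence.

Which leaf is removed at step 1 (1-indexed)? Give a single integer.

Answer: 3

Derivation:
Step 1: current leaves = {3,5,7}. Remove leaf 3 (neighbor: 2).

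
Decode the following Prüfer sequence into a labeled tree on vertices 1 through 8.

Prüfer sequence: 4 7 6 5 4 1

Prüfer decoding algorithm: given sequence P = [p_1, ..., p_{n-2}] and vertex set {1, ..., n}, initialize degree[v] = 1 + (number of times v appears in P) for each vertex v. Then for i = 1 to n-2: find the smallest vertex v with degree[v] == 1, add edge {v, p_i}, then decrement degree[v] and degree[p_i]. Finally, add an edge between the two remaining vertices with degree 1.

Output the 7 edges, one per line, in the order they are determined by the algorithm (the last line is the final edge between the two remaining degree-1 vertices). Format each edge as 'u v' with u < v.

Initial degrees: {1:2, 2:1, 3:1, 4:3, 5:2, 6:2, 7:2, 8:1}
Step 1: smallest deg-1 vertex = 2, p_1 = 4. Add edge {2,4}. Now deg[2]=0, deg[4]=2.
Step 2: smallest deg-1 vertex = 3, p_2 = 7. Add edge {3,7}. Now deg[3]=0, deg[7]=1.
Step 3: smallest deg-1 vertex = 7, p_3 = 6. Add edge {6,7}. Now deg[7]=0, deg[6]=1.
Step 4: smallest deg-1 vertex = 6, p_4 = 5. Add edge {5,6}. Now deg[6]=0, deg[5]=1.
Step 5: smallest deg-1 vertex = 5, p_5 = 4. Add edge {4,5}. Now deg[5]=0, deg[4]=1.
Step 6: smallest deg-1 vertex = 4, p_6 = 1. Add edge {1,4}. Now deg[4]=0, deg[1]=1.
Final: two remaining deg-1 vertices are 1, 8. Add edge {1,8}.

Answer: 2 4
3 7
6 7
5 6
4 5
1 4
1 8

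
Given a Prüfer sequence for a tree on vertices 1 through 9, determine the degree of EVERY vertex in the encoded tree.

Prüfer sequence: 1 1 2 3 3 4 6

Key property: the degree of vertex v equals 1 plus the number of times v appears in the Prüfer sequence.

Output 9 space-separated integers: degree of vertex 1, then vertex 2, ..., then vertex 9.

p_1 = 1: count[1] becomes 1
p_2 = 1: count[1] becomes 2
p_3 = 2: count[2] becomes 1
p_4 = 3: count[3] becomes 1
p_5 = 3: count[3] becomes 2
p_6 = 4: count[4] becomes 1
p_7 = 6: count[6] becomes 1
Degrees (1 + count): deg[1]=1+2=3, deg[2]=1+1=2, deg[3]=1+2=3, deg[4]=1+1=2, deg[5]=1+0=1, deg[6]=1+1=2, deg[7]=1+0=1, deg[8]=1+0=1, deg[9]=1+0=1

Answer: 3 2 3 2 1 2 1 1 1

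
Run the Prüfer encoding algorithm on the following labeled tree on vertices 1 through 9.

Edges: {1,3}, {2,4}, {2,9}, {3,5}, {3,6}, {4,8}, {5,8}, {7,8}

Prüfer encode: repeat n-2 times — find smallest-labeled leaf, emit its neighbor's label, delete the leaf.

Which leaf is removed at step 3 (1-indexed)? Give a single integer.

Step 1: current leaves = {1,6,7,9}. Remove leaf 1 (neighbor: 3).
Step 2: current leaves = {6,7,9}. Remove leaf 6 (neighbor: 3).
Step 3: current leaves = {3,7,9}. Remove leaf 3 (neighbor: 5).

Answer: 3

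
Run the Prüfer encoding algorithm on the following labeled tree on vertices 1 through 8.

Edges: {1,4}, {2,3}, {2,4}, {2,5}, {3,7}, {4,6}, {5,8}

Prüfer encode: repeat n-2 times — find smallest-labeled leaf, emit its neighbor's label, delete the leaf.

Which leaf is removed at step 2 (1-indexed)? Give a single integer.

Step 1: current leaves = {1,6,7,8}. Remove leaf 1 (neighbor: 4).
Step 2: current leaves = {6,7,8}. Remove leaf 6 (neighbor: 4).

Answer: 6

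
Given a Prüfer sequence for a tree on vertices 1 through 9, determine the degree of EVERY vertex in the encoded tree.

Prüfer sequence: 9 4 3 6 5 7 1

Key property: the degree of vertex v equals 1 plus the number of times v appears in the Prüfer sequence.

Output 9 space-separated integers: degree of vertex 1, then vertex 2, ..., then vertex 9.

p_1 = 9: count[9] becomes 1
p_2 = 4: count[4] becomes 1
p_3 = 3: count[3] becomes 1
p_4 = 6: count[6] becomes 1
p_5 = 5: count[5] becomes 1
p_6 = 7: count[7] becomes 1
p_7 = 1: count[1] becomes 1
Degrees (1 + count): deg[1]=1+1=2, deg[2]=1+0=1, deg[3]=1+1=2, deg[4]=1+1=2, deg[5]=1+1=2, deg[6]=1+1=2, deg[7]=1+1=2, deg[8]=1+0=1, deg[9]=1+1=2

Answer: 2 1 2 2 2 2 2 1 2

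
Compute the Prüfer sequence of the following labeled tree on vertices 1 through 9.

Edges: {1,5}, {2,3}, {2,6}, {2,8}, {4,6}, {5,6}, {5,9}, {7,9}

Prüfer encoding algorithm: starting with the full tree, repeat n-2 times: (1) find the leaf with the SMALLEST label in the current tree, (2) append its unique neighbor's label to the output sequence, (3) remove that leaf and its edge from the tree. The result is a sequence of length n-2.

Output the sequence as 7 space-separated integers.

Step 1: leaves = {1,3,4,7,8}. Remove smallest leaf 1, emit neighbor 5.
Step 2: leaves = {3,4,7,8}. Remove smallest leaf 3, emit neighbor 2.
Step 3: leaves = {4,7,8}. Remove smallest leaf 4, emit neighbor 6.
Step 4: leaves = {7,8}. Remove smallest leaf 7, emit neighbor 9.
Step 5: leaves = {8,9}. Remove smallest leaf 8, emit neighbor 2.
Step 6: leaves = {2,9}. Remove smallest leaf 2, emit neighbor 6.
Step 7: leaves = {6,9}. Remove smallest leaf 6, emit neighbor 5.
Done: 2 vertices remain (5, 9). Sequence = [5 2 6 9 2 6 5]

Answer: 5 2 6 9 2 6 5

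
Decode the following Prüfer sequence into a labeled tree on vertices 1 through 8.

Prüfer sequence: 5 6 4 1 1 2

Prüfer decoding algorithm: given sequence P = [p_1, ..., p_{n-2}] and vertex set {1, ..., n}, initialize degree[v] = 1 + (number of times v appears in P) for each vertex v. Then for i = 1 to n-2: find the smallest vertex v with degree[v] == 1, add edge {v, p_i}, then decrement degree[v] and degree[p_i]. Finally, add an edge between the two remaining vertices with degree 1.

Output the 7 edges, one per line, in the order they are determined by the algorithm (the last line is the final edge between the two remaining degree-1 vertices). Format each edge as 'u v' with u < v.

Answer: 3 5
5 6
4 6
1 4
1 7
1 2
2 8

Derivation:
Initial degrees: {1:3, 2:2, 3:1, 4:2, 5:2, 6:2, 7:1, 8:1}
Step 1: smallest deg-1 vertex = 3, p_1 = 5. Add edge {3,5}. Now deg[3]=0, deg[5]=1.
Step 2: smallest deg-1 vertex = 5, p_2 = 6. Add edge {5,6}. Now deg[5]=0, deg[6]=1.
Step 3: smallest deg-1 vertex = 6, p_3 = 4. Add edge {4,6}. Now deg[6]=0, deg[4]=1.
Step 4: smallest deg-1 vertex = 4, p_4 = 1. Add edge {1,4}. Now deg[4]=0, deg[1]=2.
Step 5: smallest deg-1 vertex = 7, p_5 = 1. Add edge {1,7}. Now deg[7]=0, deg[1]=1.
Step 6: smallest deg-1 vertex = 1, p_6 = 2. Add edge {1,2}. Now deg[1]=0, deg[2]=1.
Final: two remaining deg-1 vertices are 2, 8. Add edge {2,8}.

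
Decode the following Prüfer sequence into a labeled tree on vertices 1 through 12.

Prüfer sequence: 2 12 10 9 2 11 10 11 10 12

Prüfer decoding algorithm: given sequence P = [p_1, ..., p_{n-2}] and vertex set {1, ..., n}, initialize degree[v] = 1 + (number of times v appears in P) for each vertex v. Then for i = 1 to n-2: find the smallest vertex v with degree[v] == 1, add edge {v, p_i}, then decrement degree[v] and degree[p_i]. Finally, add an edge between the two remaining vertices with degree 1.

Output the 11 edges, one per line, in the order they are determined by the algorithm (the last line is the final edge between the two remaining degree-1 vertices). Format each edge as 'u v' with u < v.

Initial degrees: {1:1, 2:3, 3:1, 4:1, 5:1, 6:1, 7:1, 8:1, 9:2, 10:4, 11:3, 12:3}
Step 1: smallest deg-1 vertex = 1, p_1 = 2. Add edge {1,2}. Now deg[1]=0, deg[2]=2.
Step 2: smallest deg-1 vertex = 3, p_2 = 12. Add edge {3,12}. Now deg[3]=0, deg[12]=2.
Step 3: smallest deg-1 vertex = 4, p_3 = 10. Add edge {4,10}. Now deg[4]=0, deg[10]=3.
Step 4: smallest deg-1 vertex = 5, p_4 = 9. Add edge {5,9}. Now deg[5]=0, deg[9]=1.
Step 5: smallest deg-1 vertex = 6, p_5 = 2. Add edge {2,6}. Now deg[6]=0, deg[2]=1.
Step 6: smallest deg-1 vertex = 2, p_6 = 11. Add edge {2,11}. Now deg[2]=0, deg[11]=2.
Step 7: smallest deg-1 vertex = 7, p_7 = 10. Add edge {7,10}. Now deg[7]=0, deg[10]=2.
Step 8: smallest deg-1 vertex = 8, p_8 = 11. Add edge {8,11}. Now deg[8]=0, deg[11]=1.
Step 9: smallest deg-1 vertex = 9, p_9 = 10. Add edge {9,10}. Now deg[9]=0, deg[10]=1.
Step 10: smallest deg-1 vertex = 10, p_10 = 12. Add edge {10,12}. Now deg[10]=0, deg[12]=1.
Final: two remaining deg-1 vertices are 11, 12. Add edge {11,12}.

Answer: 1 2
3 12
4 10
5 9
2 6
2 11
7 10
8 11
9 10
10 12
11 12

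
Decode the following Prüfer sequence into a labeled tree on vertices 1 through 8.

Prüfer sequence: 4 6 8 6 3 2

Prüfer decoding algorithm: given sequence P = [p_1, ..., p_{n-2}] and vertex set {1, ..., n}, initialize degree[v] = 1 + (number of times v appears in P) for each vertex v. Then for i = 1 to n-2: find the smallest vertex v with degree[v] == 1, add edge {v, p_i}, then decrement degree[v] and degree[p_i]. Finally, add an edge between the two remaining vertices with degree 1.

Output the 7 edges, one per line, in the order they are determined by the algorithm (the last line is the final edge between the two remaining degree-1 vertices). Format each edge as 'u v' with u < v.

Answer: 1 4
4 6
5 8
6 7
3 6
2 3
2 8

Derivation:
Initial degrees: {1:1, 2:2, 3:2, 4:2, 5:1, 6:3, 7:1, 8:2}
Step 1: smallest deg-1 vertex = 1, p_1 = 4. Add edge {1,4}. Now deg[1]=0, deg[4]=1.
Step 2: smallest deg-1 vertex = 4, p_2 = 6. Add edge {4,6}. Now deg[4]=0, deg[6]=2.
Step 3: smallest deg-1 vertex = 5, p_3 = 8. Add edge {5,8}. Now deg[5]=0, deg[8]=1.
Step 4: smallest deg-1 vertex = 7, p_4 = 6. Add edge {6,7}. Now deg[7]=0, deg[6]=1.
Step 5: smallest deg-1 vertex = 6, p_5 = 3. Add edge {3,6}. Now deg[6]=0, deg[3]=1.
Step 6: smallest deg-1 vertex = 3, p_6 = 2. Add edge {2,3}. Now deg[3]=0, deg[2]=1.
Final: two remaining deg-1 vertices are 2, 8. Add edge {2,8}.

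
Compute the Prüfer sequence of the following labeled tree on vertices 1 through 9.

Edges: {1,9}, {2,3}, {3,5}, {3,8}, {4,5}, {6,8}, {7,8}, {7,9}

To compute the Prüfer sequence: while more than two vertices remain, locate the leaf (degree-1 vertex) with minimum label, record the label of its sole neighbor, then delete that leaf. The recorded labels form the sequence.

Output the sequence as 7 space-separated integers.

Step 1: leaves = {1,2,4,6}. Remove smallest leaf 1, emit neighbor 9.
Step 2: leaves = {2,4,6,9}. Remove smallest leaf 2, emit neighbor 3.
Step 3: leaves = {4,6,9}. Remove smallest leaf 4, emit neighbor 5.
Step 4: leaves = {5,6,9}. Remove smallest leaf 5, emit neighbor 3.
Step 5: leaves = {3,6,9}. Remove smallest leaf 3, emit neighbor 8.
Step 6: leaves = {6,9}. Remove smallest leaf 6, emit neighbor 8.
Step 7: leaves = {8,9}. Remove smallest leaf 8, emit neighbor 7.
Done: 2 vertices remain (7, 9). Sequence = [9 3 5 3 8 8 7]

Answer: 9 3 5 3 8 8 7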